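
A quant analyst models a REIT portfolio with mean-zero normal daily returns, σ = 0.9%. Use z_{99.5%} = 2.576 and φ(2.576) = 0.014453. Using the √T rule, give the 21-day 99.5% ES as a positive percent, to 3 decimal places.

σ_{21d} = 0.9% × √21 = 4.124%.
ES multiplier = φ(z)/(1−α) = 0.014453/0.005 = 2.891.
ES = 4.124% × 2.891 = 11.922%.

11.922%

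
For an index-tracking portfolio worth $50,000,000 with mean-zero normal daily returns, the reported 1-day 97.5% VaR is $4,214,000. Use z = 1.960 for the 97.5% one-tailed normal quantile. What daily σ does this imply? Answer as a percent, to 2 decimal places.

VaR as a fraction: $4,214,000 / $50,000,000 = 8.428%.
σ = VaR / z = 8.428% / 1.960 = 4.300%.

4.30%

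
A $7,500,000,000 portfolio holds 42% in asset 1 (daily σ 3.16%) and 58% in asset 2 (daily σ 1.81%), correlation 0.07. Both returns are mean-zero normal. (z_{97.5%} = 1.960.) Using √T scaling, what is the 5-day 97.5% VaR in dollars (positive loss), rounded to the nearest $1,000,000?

$575,000,000

σ_p = √(0.42²·3.16² + 0.58²·1.81² + 2·0.07·0.42·0.58·3.16·1.81) = 1.749%.
σ_{5d} = 1.749% × √5 = 3.911%.
VaR = 1.960 × 3.911% = 7.666%; on $7,500,000,000 that is $574,950,000.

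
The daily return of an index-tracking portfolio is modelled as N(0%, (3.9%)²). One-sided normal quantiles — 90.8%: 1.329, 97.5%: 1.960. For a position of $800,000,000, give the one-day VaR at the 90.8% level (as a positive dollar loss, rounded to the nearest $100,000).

VaR = z·σ = 1.329 × 3.9% = 5.183%.
On $800,000,000: 0.05183 × $800,000,000 = $41,464,000.

$41,500,000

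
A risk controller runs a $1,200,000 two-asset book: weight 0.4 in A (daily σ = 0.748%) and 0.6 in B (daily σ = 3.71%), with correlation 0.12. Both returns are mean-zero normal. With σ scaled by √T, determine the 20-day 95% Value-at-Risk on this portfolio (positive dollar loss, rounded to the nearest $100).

$201,400

σ_p = √(0.4²·0.748² + 0.6²·3.71² + 2·0.12·0.4·0.6·0.748·3.71) = 2.281%.
σ_{20d} = 2.281% × √20 = 10.201%.
z(95%) = 1.645.
VaR = 1.645 × 10.201% = 16.781%; on $1,200,000 that is $201,372.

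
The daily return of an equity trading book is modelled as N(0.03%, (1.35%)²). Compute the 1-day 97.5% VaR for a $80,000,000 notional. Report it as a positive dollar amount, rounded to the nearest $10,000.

At 97.5% one-sided, z = 1.960.
VaR = −μ + z·σ = −(0.03%) + 1.960 × 1.35% = 2.616%.
On $80,000,000: 0.02616 × $80,000,000 = $2,092,800.

$2,090,000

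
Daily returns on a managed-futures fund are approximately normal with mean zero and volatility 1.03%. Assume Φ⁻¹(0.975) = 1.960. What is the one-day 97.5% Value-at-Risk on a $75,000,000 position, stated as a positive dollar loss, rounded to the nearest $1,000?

VaR = z·σ = 1.960 × 1.03% = 2.019%.
On $75,000,000: 0.02019 × $75,000,000 = $1,514,250.

$1,514,000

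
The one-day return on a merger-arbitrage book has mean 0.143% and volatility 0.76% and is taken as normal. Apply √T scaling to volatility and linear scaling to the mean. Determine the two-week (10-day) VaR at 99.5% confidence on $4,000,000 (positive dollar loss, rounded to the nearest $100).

$190,400

At 99.5%, z = 2.576.
σ_{10d} = 0.76% × √10 = 2.403%; μ_{10d} = 10 × 0.143% = 1.430%.
VaR = −(1.430%) + 2.576 × 2.403% = 4.760%.
On $4,000,000: 0.04760 × $4,000,000 = $190,400.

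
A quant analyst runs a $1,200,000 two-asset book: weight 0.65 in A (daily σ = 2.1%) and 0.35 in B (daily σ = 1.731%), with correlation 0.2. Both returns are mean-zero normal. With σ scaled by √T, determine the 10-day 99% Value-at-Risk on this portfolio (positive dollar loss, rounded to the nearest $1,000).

$141,000

σ_p = √(0.65²·2.1² + 0.35²·1.731² + 2·0.2·0.65·0.35·2.1·1.731) = 1.600%.
σ_{10d} = 1.600% × √10 = 5.060%.
z(99%) = 2.326.
VaR = 2.326 × 5.060% = 11.770%; on $1,200,000 that is $141,240.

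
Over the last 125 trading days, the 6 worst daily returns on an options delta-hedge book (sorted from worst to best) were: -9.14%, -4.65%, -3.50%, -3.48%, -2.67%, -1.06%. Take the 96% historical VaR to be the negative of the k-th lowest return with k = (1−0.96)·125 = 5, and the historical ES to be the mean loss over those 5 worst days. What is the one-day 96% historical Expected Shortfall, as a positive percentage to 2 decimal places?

4.69%

The 5 worst returns sum to -23.44%.
ES = −(-23.44%) / 5 = 4.688% ≈ 4.69%.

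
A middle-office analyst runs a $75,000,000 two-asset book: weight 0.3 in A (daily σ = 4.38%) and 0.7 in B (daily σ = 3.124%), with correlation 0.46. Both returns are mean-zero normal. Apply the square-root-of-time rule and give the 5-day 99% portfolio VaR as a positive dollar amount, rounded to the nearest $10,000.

σ_p = √(0.3²·4.38² + 0.7²·3.124² + 2·0.46·0.3·0.7·4.38·3.124) = 3.025%.
σ_{5d} = 3.025% × √5 = 6.764%.
z(99%) = 2.326.
VaR = 2.326 × 6.764% = 15.733%; on $75,000,000 that is $11,799,750.

$11,800,000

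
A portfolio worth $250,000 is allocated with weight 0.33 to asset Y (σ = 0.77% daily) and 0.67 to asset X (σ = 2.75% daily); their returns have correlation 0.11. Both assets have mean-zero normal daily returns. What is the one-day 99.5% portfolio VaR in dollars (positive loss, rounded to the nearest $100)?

$12,200

σ_p² = 0.33²·0.77² + 0.67²·2.75² + 2·0.11·0.33·0.67·0.77·2.75 = 3.5624 (%²).
σ_p = √3.5624 = 1.887%.
At 99.5%, z = 2.576.
VaR = 2.576 × 1.887% = 4.861%; on $250,000 that is $12,152.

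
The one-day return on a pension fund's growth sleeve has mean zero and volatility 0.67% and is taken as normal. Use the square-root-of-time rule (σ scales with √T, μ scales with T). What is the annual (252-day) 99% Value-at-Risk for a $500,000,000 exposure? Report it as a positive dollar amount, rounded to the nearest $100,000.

At 99%, z = 2.326.
σ_{252d} = 0.67% × √252 = 10.636%.
VaR = 2.326 × 10.636% = 24.739%.
On $500,000,000: 0.24739 × $500,000,000 = $123,695,000.

$123,700,000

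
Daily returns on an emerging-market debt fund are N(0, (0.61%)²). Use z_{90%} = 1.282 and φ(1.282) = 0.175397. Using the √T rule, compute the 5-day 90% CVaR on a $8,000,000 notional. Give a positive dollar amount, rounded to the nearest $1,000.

σ_{5d} = 0.61% × √5 = 1.364%.
ES multiplier = φ(z)/(1−α) = 0.175397/0.1 = 1.754.
ES = 1.364% × 1.754 = 2.392%; on $8,000,000: $191,360.

$191,000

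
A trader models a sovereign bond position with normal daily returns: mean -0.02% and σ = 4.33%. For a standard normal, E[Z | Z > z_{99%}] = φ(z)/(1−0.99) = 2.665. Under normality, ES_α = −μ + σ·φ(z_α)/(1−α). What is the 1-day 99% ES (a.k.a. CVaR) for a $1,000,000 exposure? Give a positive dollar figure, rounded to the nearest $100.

ES = −(-0.02%) + 4.33% × 2.665 = 11.559%.
On $1,000,000: 0.11559 × $1,000,000 = $115,590.

$115,600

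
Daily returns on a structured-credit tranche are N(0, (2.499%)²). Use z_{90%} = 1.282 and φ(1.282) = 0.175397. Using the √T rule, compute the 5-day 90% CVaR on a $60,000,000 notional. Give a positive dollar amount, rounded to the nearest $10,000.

$5,880,000

σ_{5d} = 2.499% × √5 = 5.588%.
ES multiplier = φ(z)/(1−α) = 0.175397/0.1 = 1.754.
ES = 5.588% × 1.754 = 9.801%; on $60,000,000: $5,880,600.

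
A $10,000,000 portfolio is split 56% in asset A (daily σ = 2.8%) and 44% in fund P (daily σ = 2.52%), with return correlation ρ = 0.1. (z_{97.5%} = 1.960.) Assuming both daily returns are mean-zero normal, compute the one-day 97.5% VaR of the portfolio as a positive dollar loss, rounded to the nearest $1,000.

$394,000

σ_p² = 0.56²·2.8² + 0.44²·2.52² + 2·0.1·0.56·0.44·2.8·2.52 = 4.0358 (%²).
σ_p = √4.0358 = 2.009%.
VaR = 1.960 × 2.009% = 3.938%; on $10,000,000 that is $393,800.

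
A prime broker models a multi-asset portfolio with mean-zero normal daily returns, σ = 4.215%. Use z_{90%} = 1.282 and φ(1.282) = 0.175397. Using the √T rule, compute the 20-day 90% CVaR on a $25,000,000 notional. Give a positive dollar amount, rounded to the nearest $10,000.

$8,270,000

σ_{20d} = 4.215% × √20 = 18.850%.
ES multiplier = φ(z)/(1−α) = 0.175397/0.1 = 1.754.
ES = 18.850% × 1.754 = 33.063%; on $25,000,000: $8,265,750.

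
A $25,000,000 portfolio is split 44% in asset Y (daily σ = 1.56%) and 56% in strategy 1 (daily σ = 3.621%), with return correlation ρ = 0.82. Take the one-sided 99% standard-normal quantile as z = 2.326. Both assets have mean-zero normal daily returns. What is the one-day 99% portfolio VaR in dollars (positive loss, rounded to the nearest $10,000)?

σ_p² = 0.44²·1.56² + 0.56²·3.621² + 2·0.82·0.44·0.56·1.56·3.621 = 6.8656 (%²).
σ_p = √6.8656 = 2.620%.
VaR = 2.326 × 2.620% = 6.094%; on $25,000,000 that is $1,523,500.

$1,520,000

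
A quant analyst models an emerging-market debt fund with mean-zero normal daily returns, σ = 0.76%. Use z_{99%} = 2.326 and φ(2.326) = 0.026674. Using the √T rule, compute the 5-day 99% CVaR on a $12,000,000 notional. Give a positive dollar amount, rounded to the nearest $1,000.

σ_{5d} = 0.76% × √5 = 1.699%.
ES multiplier = φ(z)/(1−α) = 0.026674/0.01 = 2.667.
ES = 1.699% × 2.667 = 4.531%; on $12,000,000: $543,720.

$544,000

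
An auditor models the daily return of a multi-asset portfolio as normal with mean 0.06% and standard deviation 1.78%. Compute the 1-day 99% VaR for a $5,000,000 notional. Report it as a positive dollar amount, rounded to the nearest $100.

At 99% one-sided, z = 2.326.
VaR = −μ + z·σ = −(0.06%) + 2.326 × 1.78% = 4.080%.
On $5,000,000: 0.04080 × $5,000,000 = $204,000.

$204,000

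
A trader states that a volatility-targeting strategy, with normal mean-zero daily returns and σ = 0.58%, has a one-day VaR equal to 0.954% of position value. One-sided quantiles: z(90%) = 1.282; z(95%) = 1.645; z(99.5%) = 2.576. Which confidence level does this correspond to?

95%

Implied z = VaR/σ = 0.954 / 0.58 = 1.645.
This matches z(95%) = 1.645.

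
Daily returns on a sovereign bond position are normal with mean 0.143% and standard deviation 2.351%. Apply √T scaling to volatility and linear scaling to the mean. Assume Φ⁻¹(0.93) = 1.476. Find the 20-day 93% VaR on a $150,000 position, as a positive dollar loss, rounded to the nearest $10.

$18,990

σ_{20d} = 2.351% × √20 = 10.514%; μ_{20d} = 20 × 0.143% = 2.860%.
VaR = −(2.860%) + 1.476 × 10.514% = 12.659%.
On $150,000: 0.12659 × $150,000 = $18,988.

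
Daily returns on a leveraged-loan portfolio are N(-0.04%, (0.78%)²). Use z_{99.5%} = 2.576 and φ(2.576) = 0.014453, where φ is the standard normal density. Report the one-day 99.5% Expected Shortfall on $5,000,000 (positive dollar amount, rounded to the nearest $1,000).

$115,000

Tail multiplier: φ(z)/(1−α) = 0.014453 / 0.005 = 2.891.
ES = −(-0.04%) + 0.78% × 2.891 = 2.295%.
On $5,000,000: 0.02295 × $5,000,000 = $114,750.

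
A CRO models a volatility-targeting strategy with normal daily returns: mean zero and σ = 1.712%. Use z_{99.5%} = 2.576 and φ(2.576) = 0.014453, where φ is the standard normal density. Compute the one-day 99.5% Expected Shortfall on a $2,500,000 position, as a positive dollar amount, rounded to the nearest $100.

Tail multiplier: φ(z)/(1−α) = 0.014453 / 0.005 = 2.891.
ES = 1.712% × 2.891 = 4.949%.
On $2,500,000: 0.04949 × $2,500,000 = $123,725.

$123,700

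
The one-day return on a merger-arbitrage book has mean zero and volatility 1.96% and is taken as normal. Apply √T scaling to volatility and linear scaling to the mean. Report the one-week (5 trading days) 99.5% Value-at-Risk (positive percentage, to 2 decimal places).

At 99.5%, z = 2.576.
σ_{5d} = 1.96% × √5 = 4.383%.
VaR = 2.576 × 4.383% = 11.291%.

11.29%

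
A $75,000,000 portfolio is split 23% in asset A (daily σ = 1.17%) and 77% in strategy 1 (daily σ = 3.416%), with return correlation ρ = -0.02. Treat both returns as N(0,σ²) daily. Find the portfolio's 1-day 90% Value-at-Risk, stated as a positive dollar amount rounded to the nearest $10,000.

$2,540,000

σ_p² = 0.23²·1.17² + 0.77²·3.416² + 2·-0.02·0.23·0.77·1.17·3.416 = 6.9627 (%²).
σ_p = √6.9627 = 2.639%.
At 90%, z = 1.282.
VaR = 1.282 × 2.639% = 3.383%; on $75,000,000 that is $2,537,250.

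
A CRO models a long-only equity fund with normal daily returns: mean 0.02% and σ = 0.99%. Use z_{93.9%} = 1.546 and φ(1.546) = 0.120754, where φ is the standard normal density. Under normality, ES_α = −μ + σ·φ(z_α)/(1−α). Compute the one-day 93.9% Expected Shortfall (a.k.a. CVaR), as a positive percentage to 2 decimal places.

Tail multiplier: φ(z)/(1−α) = 0.120754 / 0.061 = 1.980.
ES = −(0.02%) + 0.99% × 1.980 = 1.940%.

1.94%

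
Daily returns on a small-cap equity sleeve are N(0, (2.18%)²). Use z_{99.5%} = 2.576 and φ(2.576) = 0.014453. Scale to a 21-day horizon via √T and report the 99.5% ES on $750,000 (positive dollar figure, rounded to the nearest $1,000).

$217,000

σ_{21d} = 2.18% × √21 = 9.990%.
ES multiplier = φ(z)/(1−α) = 0.014453/0.005 = 2.891.
ES = 9.990% × 2.891 = 28.881%; on $750,000: $216,608.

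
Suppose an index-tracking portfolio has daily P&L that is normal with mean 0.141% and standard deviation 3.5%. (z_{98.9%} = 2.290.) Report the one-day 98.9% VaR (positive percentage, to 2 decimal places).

7.87%

VaR = −μ + z·σ = −(0.141%) + 2.290 × 3.5% = 7.874%.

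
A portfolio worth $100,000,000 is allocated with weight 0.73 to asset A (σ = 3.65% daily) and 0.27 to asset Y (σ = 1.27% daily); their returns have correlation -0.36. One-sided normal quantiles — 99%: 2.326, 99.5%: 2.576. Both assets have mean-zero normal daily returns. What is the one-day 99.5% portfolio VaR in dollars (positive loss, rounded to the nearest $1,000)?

$6,597,000

σ_p² = 0.73²·3.65² + 0.27²·1.27² + 2·-0.36·0.73·0.27·3.65·1.27 = 6.5593 (%²).
σ_p = √6.5593 = 2.561%.
VaR = 2.576 × 2.561% = 6.597%; on $100,000,000 that is $6,597,000.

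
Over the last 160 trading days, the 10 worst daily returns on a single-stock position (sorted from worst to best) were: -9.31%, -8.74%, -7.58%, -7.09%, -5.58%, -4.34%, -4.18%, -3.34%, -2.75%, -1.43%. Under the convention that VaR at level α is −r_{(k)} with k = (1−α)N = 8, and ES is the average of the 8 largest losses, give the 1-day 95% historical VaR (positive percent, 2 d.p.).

k = 8; the 8th lowest return is -3.34%, so VaR = 3.34%.

3.34%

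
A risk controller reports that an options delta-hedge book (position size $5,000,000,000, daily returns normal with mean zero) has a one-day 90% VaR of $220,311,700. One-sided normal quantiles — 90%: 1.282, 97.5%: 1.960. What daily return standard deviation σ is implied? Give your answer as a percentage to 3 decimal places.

3.437%

VaR as a fraction: $220,311,700 / $5,000,000,000 = 4.406%.
σ = VaR / z = 4.406% / 1.282 = 3.437%.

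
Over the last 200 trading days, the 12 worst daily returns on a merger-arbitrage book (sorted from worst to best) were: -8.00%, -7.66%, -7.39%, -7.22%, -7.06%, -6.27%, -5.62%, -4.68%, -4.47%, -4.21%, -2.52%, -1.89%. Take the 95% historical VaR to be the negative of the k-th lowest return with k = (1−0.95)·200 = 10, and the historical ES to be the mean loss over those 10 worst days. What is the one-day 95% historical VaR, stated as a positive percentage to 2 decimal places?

4.21%

k = 10; the 10th lowest return is -4.21%, so VaR = 4.21%.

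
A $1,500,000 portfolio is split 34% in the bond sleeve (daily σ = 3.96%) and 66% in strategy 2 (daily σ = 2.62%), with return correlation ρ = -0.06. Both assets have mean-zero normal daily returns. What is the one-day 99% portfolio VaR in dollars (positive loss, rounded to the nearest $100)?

$74,200

σ_p² = 0.34²·3.96² + 0.66²·2.62² + 2·-0.06·0.34·0.66·3.96·2.62 = 4.5235 (%²).
σ_p = √4.5235 = 2.127%.
At 99%, z = 2.326.
VaR = 2.326 × 2.127% = 4.947%; on $1,500,000 that is $74,205.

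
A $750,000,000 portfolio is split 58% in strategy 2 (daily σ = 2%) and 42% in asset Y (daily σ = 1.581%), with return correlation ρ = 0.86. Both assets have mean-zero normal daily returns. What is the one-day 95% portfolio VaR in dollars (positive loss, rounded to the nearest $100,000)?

σ_p² = 0.58²·2² + 0.42²·1.581² + 2·0.86·0.58·0.42·2·1.581 = 3.1114 (%²).
σ_p = √3.1114 = 1.764%.
At 95%, z = 1.645.
VaR = 1.645 × 1.764% = 2.902%; on $750,000,000 that is $21,765,000.

$21,800,000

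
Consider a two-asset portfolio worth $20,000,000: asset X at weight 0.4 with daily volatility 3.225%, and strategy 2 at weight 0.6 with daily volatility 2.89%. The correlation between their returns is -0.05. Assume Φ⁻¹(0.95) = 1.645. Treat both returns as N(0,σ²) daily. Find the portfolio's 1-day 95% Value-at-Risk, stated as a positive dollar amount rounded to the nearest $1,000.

$694,000

σ_p² = 0.4²·3.225² + 0.6²·2.89² + 2·-0.05·0.4·0.6·3.225·2.89 = 4.4472 (%²).
σ_p = √4.4472 = 2.109%.
VaR = 1.645 × 2.109% = 3.469%; on $20,000,000 that is $693,800.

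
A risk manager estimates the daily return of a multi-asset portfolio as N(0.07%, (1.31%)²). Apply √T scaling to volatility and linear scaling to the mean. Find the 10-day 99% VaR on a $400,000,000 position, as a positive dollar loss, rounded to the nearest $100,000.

$35,700,000

At 99%, z = 2.326.
σ_{10d} = 1.31% × √10 = 4.143%; μ_{10d} = 10 × 0.07% = 0.700%.
VaR = −(0.700%) + 2.326 × 4.143% = 8.937%.
On $400,000,000: 0.08937 × $400,000,000 = $35,748,000.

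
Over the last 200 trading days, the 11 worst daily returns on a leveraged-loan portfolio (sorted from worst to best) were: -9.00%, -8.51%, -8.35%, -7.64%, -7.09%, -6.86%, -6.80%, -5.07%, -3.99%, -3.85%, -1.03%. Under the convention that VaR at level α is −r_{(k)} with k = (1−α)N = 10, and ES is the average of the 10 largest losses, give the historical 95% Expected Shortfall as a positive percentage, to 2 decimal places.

6.72%

The 10 worst returns sum to -67.16%.
ES = −(-67.16%) / 10 = 6.716% ≈ 6.72%.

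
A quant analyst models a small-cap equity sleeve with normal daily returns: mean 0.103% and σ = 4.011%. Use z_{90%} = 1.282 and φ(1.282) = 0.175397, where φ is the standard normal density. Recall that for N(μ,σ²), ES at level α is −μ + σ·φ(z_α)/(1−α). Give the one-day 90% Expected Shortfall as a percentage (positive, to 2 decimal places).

Tail multiplier: φ(z)/(1−α) = 0.175397 / 0.1 = 1.754.
ES = −(0.103%) + 4.011% × 1.754 = 6.932%.

6.93%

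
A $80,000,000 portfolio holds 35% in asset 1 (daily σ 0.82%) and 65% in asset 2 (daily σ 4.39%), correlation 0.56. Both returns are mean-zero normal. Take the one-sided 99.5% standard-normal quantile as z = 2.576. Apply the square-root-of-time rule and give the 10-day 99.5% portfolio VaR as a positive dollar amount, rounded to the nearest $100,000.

σ_p = √(0.35²·0.82² + 0.65²·4.39² + 2·0.56·0.35·0.65·0.82·4.39) = 3.024%.
σ_{10d} = 3.024% × √10 = 9.563%.
VaR = 2.576 × 9.563% = 24.634%; on $80,000,000 that is $19,707,200.

$19,700,000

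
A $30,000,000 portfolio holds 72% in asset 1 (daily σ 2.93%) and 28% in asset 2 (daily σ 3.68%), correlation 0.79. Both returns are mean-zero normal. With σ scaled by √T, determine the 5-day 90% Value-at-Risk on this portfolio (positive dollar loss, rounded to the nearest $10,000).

$2,570,000

σ_p = √(0.72²·2.93² + 0.28²·3.68² + 2·0.79·0.72·0.28·2.93·3.68) = 2.991%.
σ_{5d} = 2.991% × √5 = 6.688%.
z(90%) = 1.282.
VaR = 1.282 × 6.688% = 8.574%; on $30,000,000 that is $2,572,200.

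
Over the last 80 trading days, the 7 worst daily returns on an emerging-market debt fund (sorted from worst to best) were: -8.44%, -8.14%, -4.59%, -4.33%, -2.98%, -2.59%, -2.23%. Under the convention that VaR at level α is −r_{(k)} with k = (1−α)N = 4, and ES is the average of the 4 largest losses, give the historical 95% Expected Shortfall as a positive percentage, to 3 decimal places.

6.375%

The 4 worst returns sum to -25.50%.
ES = −(-25.50%) / 4 = 6.375%.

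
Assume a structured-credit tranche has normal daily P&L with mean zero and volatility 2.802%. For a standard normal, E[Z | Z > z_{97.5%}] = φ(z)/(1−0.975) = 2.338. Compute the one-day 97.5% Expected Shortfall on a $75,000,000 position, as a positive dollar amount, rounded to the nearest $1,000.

ES = 2.802% × 2.338 = 6.551%.
On $75,000,000: 0.06551 × $75,000,000 = $4,913,250.

$4,913,000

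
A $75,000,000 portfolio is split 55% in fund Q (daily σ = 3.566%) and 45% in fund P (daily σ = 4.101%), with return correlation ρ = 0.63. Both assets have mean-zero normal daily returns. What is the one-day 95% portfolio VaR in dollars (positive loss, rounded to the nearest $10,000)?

$4,240,000

σ_p² = 0.55²·3.566² + 0.45²·4.101² + 2·0.63·0.55·0.45·3.566·4.101 = 11.8129 (%²).
σ_p = √11.8129 = 3.437%.
At 95%, z = 1.645.
VaR = 1.645 × 3.437% = 5.654%; on $75,000,000 that is $4,240,500.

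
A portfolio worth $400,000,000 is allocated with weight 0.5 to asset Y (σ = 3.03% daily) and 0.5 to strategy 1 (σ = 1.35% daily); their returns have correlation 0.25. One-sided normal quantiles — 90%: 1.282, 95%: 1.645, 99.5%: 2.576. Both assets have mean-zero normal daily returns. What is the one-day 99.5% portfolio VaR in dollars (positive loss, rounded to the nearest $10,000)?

$18,610,000

σ_p² = 0.5²·3.03² + 0.5²·1.35² + 2·0.25·0.5·0.5·3.03·1.35 = 3.2622 (%²).
σ_p = √3.2622 = 1.806%.
VaR = 2.576 × 1.806% = 4.652%; on $400,000,000 that is $18,608,000.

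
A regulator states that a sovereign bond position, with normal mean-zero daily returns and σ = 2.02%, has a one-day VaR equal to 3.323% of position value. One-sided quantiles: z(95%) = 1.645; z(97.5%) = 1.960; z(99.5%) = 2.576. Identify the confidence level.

Implied z = VaR/σ = 3.323 / 2.02 = 1.645.
This matches z(95%) = 1.645.

95%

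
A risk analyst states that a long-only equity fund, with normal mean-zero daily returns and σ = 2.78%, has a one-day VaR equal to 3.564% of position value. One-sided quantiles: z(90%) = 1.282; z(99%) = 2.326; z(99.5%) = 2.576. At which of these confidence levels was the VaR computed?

Implied z = VaR/σ = 3.564 / 2.78 = 1.282.
This matches z(90%) = 1.282.

90%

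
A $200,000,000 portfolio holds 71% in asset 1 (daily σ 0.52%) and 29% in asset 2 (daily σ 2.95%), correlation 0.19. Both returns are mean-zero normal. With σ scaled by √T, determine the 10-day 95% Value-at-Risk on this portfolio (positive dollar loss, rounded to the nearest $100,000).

σ_p = √(0.71²·0.52² + 0.29²·2.95² + 2·0.19·0.71·0.29·0.52·2.95) = 0.994%.
σ_{10d} = 0.994% × √10 = 3.143%.
z(95%) = 1.645.
VaR = 1.645 × 3.143% = 5.170%; on $200,000,000 that is $10,340,000.

$10,300,000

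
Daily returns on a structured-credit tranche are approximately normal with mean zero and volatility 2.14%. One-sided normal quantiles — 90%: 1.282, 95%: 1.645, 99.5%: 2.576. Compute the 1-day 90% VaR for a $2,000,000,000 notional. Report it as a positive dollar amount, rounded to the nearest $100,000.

VaR = z·σ = 1.282 × 2.14% = 2.743%.
On $2,000,000,000: 0.02743 × $2,000,000,000 = $54,860,000.

$54,900,000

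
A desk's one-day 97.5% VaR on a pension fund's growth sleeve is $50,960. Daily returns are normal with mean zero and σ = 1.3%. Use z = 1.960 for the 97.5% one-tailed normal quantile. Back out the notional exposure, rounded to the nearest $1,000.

VaR as a fraction of value: z·σ = 1.960 × 1.3% = 2.548%.
Position = $50,960 / 0.02548 = $2,000,000.

$2,000,000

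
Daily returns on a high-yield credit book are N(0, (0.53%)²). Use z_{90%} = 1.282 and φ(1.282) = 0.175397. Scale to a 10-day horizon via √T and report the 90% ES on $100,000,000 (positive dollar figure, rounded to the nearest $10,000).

$2,940,000

σ_{10d} = 0.53% × √10 = 1.676%.
ES multiplier = φ(z)/(1−α) = 0.175397/0.1 = 1.754.
ES = 1.676% × 1.754 = 2.940%; on $100,000,000: $2,940,000.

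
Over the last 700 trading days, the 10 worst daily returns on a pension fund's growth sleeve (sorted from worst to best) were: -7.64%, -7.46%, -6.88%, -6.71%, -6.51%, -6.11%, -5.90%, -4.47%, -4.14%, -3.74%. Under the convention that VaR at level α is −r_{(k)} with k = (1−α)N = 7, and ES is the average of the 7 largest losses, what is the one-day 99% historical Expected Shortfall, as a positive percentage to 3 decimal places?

The 7 worst returns sum to -47.21%.
ES = −(-47.21%) / 7 = 6.7442…% ≈ 6.744%.

6.744%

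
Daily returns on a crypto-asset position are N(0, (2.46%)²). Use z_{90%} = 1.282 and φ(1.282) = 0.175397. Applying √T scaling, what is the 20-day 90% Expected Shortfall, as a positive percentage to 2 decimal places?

σ_{20d} = 2.46% × √20 = 11.001%.
ES multiplier = φ(z)/(1−α) = 0.175397/0.1 = 1.754.
ES = 11.001% × 1.754 = 19.296%.

19.30%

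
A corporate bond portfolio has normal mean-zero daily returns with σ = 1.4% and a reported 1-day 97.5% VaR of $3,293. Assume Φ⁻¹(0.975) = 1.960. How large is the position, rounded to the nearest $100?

VaR as a fraction of value: z·σ = 1.960 × 1.4% = 2.744%.
Position = $3,293 / 0.02744 = $120,007.

$120,000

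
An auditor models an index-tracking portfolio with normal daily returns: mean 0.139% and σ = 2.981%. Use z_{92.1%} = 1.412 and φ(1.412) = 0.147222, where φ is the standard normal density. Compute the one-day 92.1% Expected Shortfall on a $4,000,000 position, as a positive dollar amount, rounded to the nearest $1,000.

$217,000

Tail multiplier: φ(z)/(1−α) = 0.147222 / 0.079 = 1.864.
ES = −(0.139%) + 2.981% × 1.864 = 5.418%.
On $4,000,000: 0.05418 × $4,000,000 = $216,720.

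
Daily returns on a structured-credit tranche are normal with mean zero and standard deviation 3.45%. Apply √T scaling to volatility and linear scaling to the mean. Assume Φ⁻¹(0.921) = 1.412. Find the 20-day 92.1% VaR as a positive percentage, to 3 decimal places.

21.786%

σ_{20d} = 3.45% × √20 = 15.429%.
VaR = 1.412 × 15.429% = 21.786%.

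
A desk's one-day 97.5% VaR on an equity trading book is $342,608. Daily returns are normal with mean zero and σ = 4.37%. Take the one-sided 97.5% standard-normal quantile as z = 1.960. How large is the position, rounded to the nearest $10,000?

VaR as a fraction of value: z·σ = 1.960 × 4.37% = 8.5652%.
Position = $342,608 / 0.085652 = $4,000,000.

$4,000,000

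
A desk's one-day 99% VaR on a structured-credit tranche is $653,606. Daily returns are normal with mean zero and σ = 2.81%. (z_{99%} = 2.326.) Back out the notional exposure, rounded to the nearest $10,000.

$10,000,000

VaR as a fraction of value: z·σ = 2.326 × 2.81% = 6.53606%.
Position = $653,606 / 0.0653606 = $10,000,000.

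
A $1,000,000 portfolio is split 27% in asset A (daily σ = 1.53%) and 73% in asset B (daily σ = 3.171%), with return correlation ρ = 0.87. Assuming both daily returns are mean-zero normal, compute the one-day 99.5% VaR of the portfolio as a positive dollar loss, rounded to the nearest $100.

$69,100

σ_p² = 0.27²·1.53² + 0.73²·3.171² + 2·0.87·0.27·0.73·1.53·3.171 = 7.1930 (%²).
σ_p = √7.1930 = 2.682%.
At 99.5%, z = 2.576.
VaR = 2.576 × 2.682% = 6.909%; on $1,000,000 that is $69,090.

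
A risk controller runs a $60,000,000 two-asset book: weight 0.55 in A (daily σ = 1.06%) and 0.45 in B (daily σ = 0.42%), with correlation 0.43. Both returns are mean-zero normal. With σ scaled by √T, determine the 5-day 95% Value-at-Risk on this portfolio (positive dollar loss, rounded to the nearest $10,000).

$1,510,000

σ_p = √(0.55²·1.06² + 0.45²·0.42² + 2·0.43·0.55·0.45·1.06·0.42) = 0.686%.
σ_{5d} = 0.686% × √5 = 1.534%.
z(95%) = 1.645.
VaR = 1.645 × 1.534% = 2.523%; on $60,000,000 that is $1,513,800.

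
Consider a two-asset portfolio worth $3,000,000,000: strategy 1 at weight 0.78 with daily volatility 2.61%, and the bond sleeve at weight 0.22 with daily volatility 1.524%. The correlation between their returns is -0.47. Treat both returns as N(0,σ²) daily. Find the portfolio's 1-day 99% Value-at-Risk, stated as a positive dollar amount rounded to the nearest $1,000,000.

σ_p² = 0.78²·2.61² + 0.22²·1.524² + 2·-0.47·0.78·0.22·2.61·1.524 = 3.6153 (%²).
σ_p = √3.6153 = 1.901%.
At 99%, z = 2.326.
VaR = 2.326 × 1.901% = 4.422%; on $3,000,000,000 that is $132,660,000.

$133,000,000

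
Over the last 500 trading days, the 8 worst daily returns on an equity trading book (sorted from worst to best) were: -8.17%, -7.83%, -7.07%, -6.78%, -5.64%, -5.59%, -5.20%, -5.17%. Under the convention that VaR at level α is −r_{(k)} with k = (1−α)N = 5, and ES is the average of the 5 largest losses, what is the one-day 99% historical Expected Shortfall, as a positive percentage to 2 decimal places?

The 5 worst returns sum to -35.49%.
ES = −(-35.49%) / 5 = 7.098% ≈ 7.10%.

7.10%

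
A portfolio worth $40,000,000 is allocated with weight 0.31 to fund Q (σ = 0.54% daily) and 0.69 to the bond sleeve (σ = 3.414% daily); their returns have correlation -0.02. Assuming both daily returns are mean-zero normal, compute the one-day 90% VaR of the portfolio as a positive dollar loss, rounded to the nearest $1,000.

$1,209,000

σ_p² = 0.31²·0.54² + 0.69²·3.414² + 2·-0.02·0.31·0.69·0.54·3.414 = 5.5614 (%²).
σ_p = √5.5614 = 2.358%.
At 90%, z = 1.282.
VaR = 1.282 × 2.358% = 3.023%; on $40,000,000 that is $1,209,200.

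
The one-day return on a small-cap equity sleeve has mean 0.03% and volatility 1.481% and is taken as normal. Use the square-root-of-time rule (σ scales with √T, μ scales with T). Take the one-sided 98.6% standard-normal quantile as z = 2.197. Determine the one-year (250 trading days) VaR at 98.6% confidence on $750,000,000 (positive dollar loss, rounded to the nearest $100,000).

σ_{250d} = 1.481% × √250 = 23.417%; μ_{250d} = 250 × 0.03% = 7.500%.
VaR = −(7.500%) + 2.197 × 23.417% = 43.947%.
On $750,000,000: 0.43947 × $750,000,000 = $329,602,500.

$329,600,000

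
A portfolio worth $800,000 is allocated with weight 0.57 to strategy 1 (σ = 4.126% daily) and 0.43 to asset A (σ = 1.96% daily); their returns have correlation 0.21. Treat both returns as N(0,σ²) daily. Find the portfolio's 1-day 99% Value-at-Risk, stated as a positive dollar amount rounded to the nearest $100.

σ_p² = 0.57²·4.126² + 0.43²·1.96² + 2·0.21·0.57·0.43·4.126·1.96 = 7.0739 (%²).
σ_p = √7.0739 = 2.660%.
At 99%, z = 2.326.
VaR = 2.326 × 2.660% = 6.187%; on $800,000 that is $49,496.

$49,500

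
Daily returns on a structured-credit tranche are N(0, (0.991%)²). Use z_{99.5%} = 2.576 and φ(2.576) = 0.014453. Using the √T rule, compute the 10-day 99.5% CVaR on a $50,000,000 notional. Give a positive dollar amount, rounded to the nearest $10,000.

σ_{10d} = 0.991% × √10 = 3.134%.
ES multiplier = φ(z)/(1−α) = 0.014453/0.005 = 2.891.
ES = 3.134% × 2.891 = 9.060%; on $50,000,000: $4,530,000.

$4,530,000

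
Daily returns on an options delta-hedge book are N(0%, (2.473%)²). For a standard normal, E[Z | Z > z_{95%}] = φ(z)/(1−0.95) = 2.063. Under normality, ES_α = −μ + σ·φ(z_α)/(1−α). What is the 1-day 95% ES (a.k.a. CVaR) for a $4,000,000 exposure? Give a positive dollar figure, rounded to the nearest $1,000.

$204,000

ES = 2.473% × 2.063 = 5.102%.
On $4,000,000: 0.05102 × $4,000,000 = $204,080.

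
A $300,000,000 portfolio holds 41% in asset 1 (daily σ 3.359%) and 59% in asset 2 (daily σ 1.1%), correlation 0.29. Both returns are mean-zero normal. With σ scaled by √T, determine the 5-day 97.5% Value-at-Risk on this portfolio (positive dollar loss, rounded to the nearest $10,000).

σ_p = √(0.41²·3.359² + 0.59²·1.1² + 2·0.29·0.41·0.59·3.359·1.1) = 1.684%.
σ_{5d} = 1.684% × √5 = 3.766%.
z(97.5%) = 1.960.
VaR = 1.960 × 3.766% = 7.381%; on $300,000,000 that is $22,143,000.

$22,140,000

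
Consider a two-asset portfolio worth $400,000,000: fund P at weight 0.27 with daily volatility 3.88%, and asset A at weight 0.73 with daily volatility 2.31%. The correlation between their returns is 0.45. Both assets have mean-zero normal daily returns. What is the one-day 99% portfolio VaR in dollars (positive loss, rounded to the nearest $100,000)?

σ_p² = 0.27²·3.88² + 0.73²·2.31² + 2·0.45·0.27·0.73·3.88·2.31 = 5.5310 (%²).
σ_p = √5.5310 = 2.352%.
At 99%, z = 2.326.
VaR = 2.326 × 2.352% = 5.471%; on $400,000,000 that is $21,884,000.

$21,900,000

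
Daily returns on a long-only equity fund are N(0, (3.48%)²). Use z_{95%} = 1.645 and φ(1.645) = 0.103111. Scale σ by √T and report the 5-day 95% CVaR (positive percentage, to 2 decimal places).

σ_{5d} = 3.48% × √5 = 7.782%.
ES multiplier = φ(z)/(1−α) = 0.103111/0.05 = 2.062.
ES = 7.782% × 2.062 = 16.046%.

16.05%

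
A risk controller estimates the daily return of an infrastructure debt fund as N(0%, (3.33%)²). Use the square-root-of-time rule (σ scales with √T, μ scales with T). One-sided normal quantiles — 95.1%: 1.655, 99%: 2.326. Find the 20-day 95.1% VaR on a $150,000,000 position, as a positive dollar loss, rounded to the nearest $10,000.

σ_{20d} = 3.33% × √20 = 14.892%.
VaR = 1.655 × 14.892% = 24.646%.
On $150,000,000: 0.24646 × $150,000,000 = $36,969,000.

$36,970,000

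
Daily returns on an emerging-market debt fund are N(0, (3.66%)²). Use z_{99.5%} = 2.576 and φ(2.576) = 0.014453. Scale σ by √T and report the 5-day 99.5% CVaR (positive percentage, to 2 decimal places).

23.66%

σ_{5d} = 3.66% × √5 = 8.184%.
ES multiplier = φ(z)/(1−α) = 0.014453/0.005 = 2.891.
ES = 8.184% × 2.891 = 23.660%.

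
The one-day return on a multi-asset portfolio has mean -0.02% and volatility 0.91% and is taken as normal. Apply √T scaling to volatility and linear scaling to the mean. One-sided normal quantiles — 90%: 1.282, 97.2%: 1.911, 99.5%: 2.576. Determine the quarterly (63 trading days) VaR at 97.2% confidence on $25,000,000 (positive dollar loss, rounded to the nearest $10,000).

$3,770,000

σ_{63d} = 0.91% × √63 = 7.223%; μ_{63d} = 63 × -0.02% = -1.260%.
VaR = −(-1.260%) + 1.911 × 7.223% = 15.063%.
On $25,000,000: 0.15063 × $25,000,000 = $3,765,750.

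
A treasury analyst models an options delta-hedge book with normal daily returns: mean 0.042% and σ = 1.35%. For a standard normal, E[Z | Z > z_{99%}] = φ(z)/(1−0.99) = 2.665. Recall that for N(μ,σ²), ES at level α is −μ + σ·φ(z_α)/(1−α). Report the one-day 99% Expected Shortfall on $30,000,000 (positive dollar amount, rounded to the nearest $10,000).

$1,070,000

ES = −(0.042%) + 1.35% × 2.665 = 3.556%.
On $30,000,000: 0.03556 × $30,000,000 = $1,066,800.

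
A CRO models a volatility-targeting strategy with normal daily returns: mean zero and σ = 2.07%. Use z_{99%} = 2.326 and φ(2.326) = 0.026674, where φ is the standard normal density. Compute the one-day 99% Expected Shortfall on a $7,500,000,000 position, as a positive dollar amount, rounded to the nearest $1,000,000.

Tail multiplier: φ(z)/(1−α) = 0.026674 / 0.01 = 2.667.
ES = 2.07% × 2.667 = 5.521%.
On $7,500,000,000: 0.05521 × $7,500,000,000 = $414,075,000.

$414,000,000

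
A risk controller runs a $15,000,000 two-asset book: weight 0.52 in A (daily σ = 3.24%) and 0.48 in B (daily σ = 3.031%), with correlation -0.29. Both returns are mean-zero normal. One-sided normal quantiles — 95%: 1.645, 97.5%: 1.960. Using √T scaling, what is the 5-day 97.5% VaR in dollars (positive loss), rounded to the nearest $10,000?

$1,240,000

σ_p = √(0.52²·3.24² + 0.48²·3.031² + 2·-0.29·0.52·0.48·3.24·3.031) = 1.880%.
σ_{5d} = 1.880% × √5 = 4.204%.
VaR = 1.960 × 4.204% = 8.240%; on $15,000,000 that is $1,236,000.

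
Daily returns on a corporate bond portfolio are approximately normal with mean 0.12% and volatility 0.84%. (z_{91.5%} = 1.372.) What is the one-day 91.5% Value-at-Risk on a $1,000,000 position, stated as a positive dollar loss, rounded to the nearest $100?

$10,300

VaR = −μ + z·σ = −(0.12%) + 1.372 × 0.84% = 1.032%.
On $1,000,000: 0.01032 × $1,000,000 = $10,320.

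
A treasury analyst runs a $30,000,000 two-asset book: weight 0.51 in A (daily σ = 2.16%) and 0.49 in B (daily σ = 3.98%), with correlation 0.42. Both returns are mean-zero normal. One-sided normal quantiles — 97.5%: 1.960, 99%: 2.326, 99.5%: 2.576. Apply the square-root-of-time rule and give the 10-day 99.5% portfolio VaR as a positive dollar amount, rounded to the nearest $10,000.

σ_p = √(0.51²·2.16² + 0.49²·3.98² + 2·0.42·0.51·0.49·2.16·3.98) = 2.612%.
σ_{10d} = 2.612% × √10 = 8.260%.
VaR = 2.576 × 8.260% = 21.278%; on $30,000,000 that is $6,383,400.

$6,380,000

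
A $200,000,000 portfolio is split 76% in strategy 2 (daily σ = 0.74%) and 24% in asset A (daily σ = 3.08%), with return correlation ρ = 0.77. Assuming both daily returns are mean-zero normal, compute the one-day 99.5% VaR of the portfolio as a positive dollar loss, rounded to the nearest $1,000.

σ_p² = 0.76²·0.74² + 0.24²·3.08² + 2·0.77·0.76·0.24·0.74·3.08 = 1.5029 (%²).
σ_p = √1.5029 = 1.226%.
At 99.5%, z = 2.576.
VaR = 2.576 × 1.226% = 3.158%; on $200,000,000 that is $6,316,000.

$6,316,000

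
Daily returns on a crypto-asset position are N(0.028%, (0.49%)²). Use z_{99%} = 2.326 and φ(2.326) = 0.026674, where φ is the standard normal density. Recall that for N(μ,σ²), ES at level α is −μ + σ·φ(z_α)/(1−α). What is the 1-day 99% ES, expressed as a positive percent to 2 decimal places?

Tail multiplier: φ(z)/(1−α) = 0.026674 / 0.01 = 2.667.
ES = −(0.028%) + 0.49% × 2.667 = 1.279%.

1.28%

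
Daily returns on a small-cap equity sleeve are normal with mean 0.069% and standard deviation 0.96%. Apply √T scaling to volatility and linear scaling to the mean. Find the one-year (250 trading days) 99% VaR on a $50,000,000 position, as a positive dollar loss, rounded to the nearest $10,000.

At 99%, z = 2.326.
σ_{250d} = 0.96% × √250 = 15.179%; μ_{250d} = 250 × 0.069% = 17.250%.
VaR = −(17.250%) + 2.326 × 15.179% = 18.056%.
On $50,000,000: 0.18056 × $50,000,000 = $9,028,000.

$9,030,000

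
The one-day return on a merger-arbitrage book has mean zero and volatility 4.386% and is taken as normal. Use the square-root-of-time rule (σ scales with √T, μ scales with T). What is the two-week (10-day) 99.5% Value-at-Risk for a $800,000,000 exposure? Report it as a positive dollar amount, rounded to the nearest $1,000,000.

$286,000,000

At 99.5%, z = 2.576.
σ_{10d} = 4.386% × √10 = 13.870%.
VaR = 2.576 × 13.870% = 35.729%.
On $800,000,000: 0.35729 × $800,000,000 = $285,832,000.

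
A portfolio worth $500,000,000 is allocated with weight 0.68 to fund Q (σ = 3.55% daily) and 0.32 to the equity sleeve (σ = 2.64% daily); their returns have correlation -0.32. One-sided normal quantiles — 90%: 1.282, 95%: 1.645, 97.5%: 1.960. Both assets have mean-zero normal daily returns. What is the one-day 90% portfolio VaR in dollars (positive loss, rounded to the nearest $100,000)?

σ_p² = 0.68²·3.55² + 0.32²·2.64² + 2·-0.32·0.68·0.32·3.55·2.64 = 5.2359 (%²).
σ_p = √5.2359 = 2.288%.
VaR = 1.282 × 2.288% = 2.933%; on $500,000,000 that is $14,665,000.

$14,700,000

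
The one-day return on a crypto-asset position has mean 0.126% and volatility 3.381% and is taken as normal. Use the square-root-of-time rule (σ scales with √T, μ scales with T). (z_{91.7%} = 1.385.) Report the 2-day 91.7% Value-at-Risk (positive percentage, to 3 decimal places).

6.370%

σ_{2d} = 3.381% × √2 = 4.781%; μ_{2d} = 2 × 0.126% = 0.252%.
VaR = −(0.252%) + 1.385 × 4.781% = 6.370%.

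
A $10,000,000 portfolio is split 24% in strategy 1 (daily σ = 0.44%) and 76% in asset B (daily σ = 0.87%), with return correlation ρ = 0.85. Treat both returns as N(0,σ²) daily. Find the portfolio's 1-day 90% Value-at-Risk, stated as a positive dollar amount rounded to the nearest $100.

σ_p² = 0.24²·0.44² + 0.76²·0.87² + 2·0.85·0.24·0.76·0.44·0.87 = 0.5670 (%²).
σ_p = √0.5670 = 0.753%.
At 90%, z = 1.282.
VaR = 1.282 × 0.753% = 0.965%; on $10,000,000 that is $96,500.

$96,500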